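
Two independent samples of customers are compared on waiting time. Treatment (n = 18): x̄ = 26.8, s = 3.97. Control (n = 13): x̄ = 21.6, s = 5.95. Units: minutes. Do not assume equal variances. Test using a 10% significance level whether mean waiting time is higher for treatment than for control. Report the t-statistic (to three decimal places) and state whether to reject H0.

Let group 1 = treatment, group 2 = control. H0: μ_1 = μ_2; H1: μ_1 > μ_2 (Welch's two-sample t-test, right-tailed).
t = (x̄_1 − x̄_2)/√(s_1²/n_1 + s_2²/n_2) = (26.8 − 21.6)/√(3.97²/18 + 5.95²/13) = 2.741
Welch–Satterthwaite df ≈ 19.53
p-value = P(T ≥ 2.741) ≈ 0.006
Since p ≈ 0.006 < α = 0.1, reject H0; the evidence is statistically significant.

t = 2.741; reject H0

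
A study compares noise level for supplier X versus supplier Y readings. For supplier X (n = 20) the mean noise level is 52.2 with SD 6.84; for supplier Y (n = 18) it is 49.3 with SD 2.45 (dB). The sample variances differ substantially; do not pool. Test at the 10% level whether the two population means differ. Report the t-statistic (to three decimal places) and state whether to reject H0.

Let group 1 = supplier X, group 2 = supplier Y. H0: μ_1 = μ_2; H1: μ_1 ≠ μ_2 (Welch's two-sample t-test, two-sided).
t = (x̄_1 − x̄_2)/√(s_1²/n_1 + s_2²/n_2) = (52.2 − 49.3)/√(6.84²/20 + 2.45²/18) = 1.774
Welch–Satterthwaite df ≈ 24.25
Two-sided p-value ≈ 0.0886
Since p ≈ 0.0886 < α = 0.1, reject H0; the data support H1.

t = 1.774; reject H0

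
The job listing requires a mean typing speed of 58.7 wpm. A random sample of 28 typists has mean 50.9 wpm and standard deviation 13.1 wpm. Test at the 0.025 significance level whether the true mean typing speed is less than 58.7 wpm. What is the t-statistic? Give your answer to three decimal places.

H0: μ = 58.7; H1: μ < 58.7 (one-sample t-test, left-tailed).
t = (x̄ − μ₀)/(s/√n) = (50.9 − 58.7)/(13.1/√28) = -3.151
df = n − 1 = 27
p-value = P(T ≤ -3.151) ≈ 0.002
Since p ≈ 0.002 < α = 0.025, reject H0; the evidence is statistically significant.

-3.151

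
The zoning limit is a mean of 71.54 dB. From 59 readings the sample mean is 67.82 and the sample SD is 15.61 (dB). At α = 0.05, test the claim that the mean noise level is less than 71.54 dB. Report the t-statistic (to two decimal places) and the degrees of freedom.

t = -1.83, df = 58

H0: μ = 71.54; H1: μ < 71.54 (one-sample t-test, left-tailed).
t = (x̄ − μ₀)/(s/√n) = (67.82 − 71.54)/(15.61/√59) = -1.83
df = n − 1 = 58
p-value = P(T ≤ -1.83) ≈ 0.036
Since p ≈ 0.036 < α = 0.05, reject H0; the data support H1.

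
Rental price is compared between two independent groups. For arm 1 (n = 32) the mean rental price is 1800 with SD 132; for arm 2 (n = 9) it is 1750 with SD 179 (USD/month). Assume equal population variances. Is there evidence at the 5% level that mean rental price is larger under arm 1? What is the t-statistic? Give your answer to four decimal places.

0.9273

Let group 1 = arm 1, group 2 = arm 2. H0: μ_1 = μ_2; H1: μ_1 > μ_2 (two-sample pooled-variance t-test, right-tailed).
s_p² = [(32−1)·132² + (9−1)·179²]/(32+9−2) = 20422.4
t = (1800 − 1750)/√[20422.4·(1/32 + 1/9)] = 0.9273
df = n₁ + n₂ − 2 = 39
p-value = P(T ≥ 0.9273) ≈ 0.1797
Since p ≈ 0.1797 > α = 0.05, fail to reject H0; the evidence is not statistically significant.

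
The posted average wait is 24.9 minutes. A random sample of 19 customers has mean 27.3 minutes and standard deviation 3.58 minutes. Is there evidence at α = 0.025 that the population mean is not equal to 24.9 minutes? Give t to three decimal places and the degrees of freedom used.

H0: μ = 24.9; H1: μ ≠ 24.9 (one-sample t-test, two-sided).
t = (x̄ − μ₀)/(s/√n) = (27.3 − 24.9)/(3.58/√19) = 2.922
df = n − 1 = 18
Two-sided p-value ≈ 0.009
Since p ≈ 0.009 < α = 0.025, reject H0; the data support H1.

t = 2.922, df = 18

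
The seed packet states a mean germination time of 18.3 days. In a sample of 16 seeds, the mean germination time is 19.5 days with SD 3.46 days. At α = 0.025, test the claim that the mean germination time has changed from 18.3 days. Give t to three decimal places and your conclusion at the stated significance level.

t = 1.387; fail to reject H0

H0: μ = 18.3; H1: μ ≠ 18.3 (one-sample t-test, two-sided).
t = (x̄ − μ₀)/(s/√n) = (19.5 − 18.3)/(3.46/√16) = 1.387
df = n − 1 = 15
Two-sided p-value ≈ 0.1856
Since p ≈ 0.1856 > α = 0.025, fail to reject H0; the evidence is not statistically significant.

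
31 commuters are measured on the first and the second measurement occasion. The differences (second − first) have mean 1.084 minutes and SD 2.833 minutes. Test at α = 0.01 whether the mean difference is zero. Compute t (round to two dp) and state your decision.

t = 2.13; fail to reject H0

H0: μ_d = 0; H1: μ_d ≠ 0 (paired t-test on the differences, two-sided).
t = d̄/(s_d/√n) = 1.084/(2.833/√31) = 2.13
df = n − 1 = 30
Two-sided p-value ≈ 0.0415
Since p ≈ 0.0415 > α = 0.01, fail to reject H0; the data do not provide sufficient evidence against H0.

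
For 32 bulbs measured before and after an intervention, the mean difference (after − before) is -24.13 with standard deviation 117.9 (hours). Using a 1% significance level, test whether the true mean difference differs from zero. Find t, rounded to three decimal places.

-1.158

H0: μ_d = 0; H1: μ_d ≠ 0 (paired t-test on the differences, two-sided).
t = d̄/(s_d/√n) = -24.13/(117.9/√32) = -1.158
df = n − 1 = 31
Two-sided p-value ≈ 0.256
Since p ≈ 0.256 > α = 0.01, fail to reject H0; the data do not provide sufficient evidence against H0.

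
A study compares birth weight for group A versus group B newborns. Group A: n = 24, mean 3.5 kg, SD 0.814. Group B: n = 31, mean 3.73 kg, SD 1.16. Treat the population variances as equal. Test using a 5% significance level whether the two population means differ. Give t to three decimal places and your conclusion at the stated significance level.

Let group 1 = group A, group 2 = group B. H0: μ_1 = μ_2; H1: μ_1 ≠ μ_2 (two-sample pooled-variance t-test, two-sided).
s_p² = [(24−1)·0.814² + (31−1)·1.16²]/(24+31−2) = 1.0492
t = (3.5 − 3.73)/√[1.0492·(1/24 + 1/31)] = -0.826
df = n₁ + n₂ − 2 = 53
Two-sided p-value ≈ 0.413
Since p ≈ 0.413 > α = 0.05, fail to reject H0; the evidence is not statistically significant.

t = -0.826; fail to reject H0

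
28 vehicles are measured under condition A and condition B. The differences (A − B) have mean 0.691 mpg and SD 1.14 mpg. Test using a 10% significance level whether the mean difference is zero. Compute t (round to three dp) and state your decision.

t = 3.207; reject H0

H0: μ_d = 0; H1: μ_d ≠ 0 (paired t-test on the differences, two-sided).
t = d̄/(s_d/√n) = 0.691/(1.14/√28) = 3.207
df = n − 1 = 27
Two-sided p-value ≈ 0.003
Since p ≈ 0.003 < α = 0.1, reject H0; the data support H1.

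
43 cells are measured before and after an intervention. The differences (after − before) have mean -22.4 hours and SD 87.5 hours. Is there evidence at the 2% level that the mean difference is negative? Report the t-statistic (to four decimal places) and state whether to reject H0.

t = -1.6787; fail to reject H0

H0: μ_d = 0; H1: μ_d < 0 (paired t-test on the differences, left-tailed).
t = d̄/(s_d/√n) = -22.4/(87.5/√43) = -1.6787
df = n − 1 = 42
p-value = P(T ≤ -1.6787) ≈ 0.0503
Since p ≈ 0.0503 > α = 0.02, fail to reject H0; the data do not provide sufficient evidence against H0.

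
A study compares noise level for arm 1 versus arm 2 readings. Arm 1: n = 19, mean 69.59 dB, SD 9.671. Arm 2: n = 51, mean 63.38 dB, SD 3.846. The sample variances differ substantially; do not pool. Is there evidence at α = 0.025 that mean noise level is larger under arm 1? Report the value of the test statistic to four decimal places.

2.7200

Let group 1 = arm 1, group 2 = arm 2. H0: μ_1 = μ_2; H1: μ_1 > μ_2 (Welch's two-sample t-test, right-tailed).
t = (x̄_1 − x̄_2)/√(s_1²/n_1 + s_2²/n_2) = (69.59 − 63.38)/√(9.671²/19 + 3.846²/51) = 2.7200
Welch–Satterthwaite df ≈ 20.16
p-value = P(T ≥ 2.7200) ≈ 0.0066
Since p ≈ 0.0066 < α = 0.025, reject H0; the evidence is statistically significant.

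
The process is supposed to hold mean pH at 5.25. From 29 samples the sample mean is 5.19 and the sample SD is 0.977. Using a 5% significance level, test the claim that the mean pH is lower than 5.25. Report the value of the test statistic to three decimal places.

H0: μ = 5.25; H1: μ < 5.25 (one-sample t-test, left-tailed).
t = (x̄ − μ₀)/(s/√n) = (5.19 − 5.25)/(0.977/√29) = -0.331
df = n − 1 = 28
p-value = P(T ≤ -0.331) ≈ 0.372
Since p ≈ 0.372 > α = 0.05, fail to reject H0; the data do not provide sufficient evidence against H0.

-0.331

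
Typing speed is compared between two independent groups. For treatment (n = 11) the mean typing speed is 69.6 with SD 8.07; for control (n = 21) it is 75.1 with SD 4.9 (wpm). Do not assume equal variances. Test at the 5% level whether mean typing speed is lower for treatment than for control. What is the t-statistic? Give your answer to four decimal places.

Let group 1 = treatment, group 2 = control. H0: μ_1 = μ_2; H1: μ_1 < μ_2 (Welch's two-sample t-test, left-tailed).
t = (x̄_1 − x̄_2)/√(s_1²/n_1 + s_2²/n_2) = (69.6 − 75.1)/√(8.07²/11 + 4.9²/21) = -2.0694
Welch–Satterthwaite df ≈ 13.97
p-value = P(T ≤ -2.0694) ≈ 0.0288
Since p ≈ 0.0288 < α = 0.05, reject H0; the data support H1.

-2.0694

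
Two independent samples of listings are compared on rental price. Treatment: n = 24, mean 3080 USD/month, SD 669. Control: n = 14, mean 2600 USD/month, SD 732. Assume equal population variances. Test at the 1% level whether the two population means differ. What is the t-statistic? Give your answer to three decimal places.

2.061

Let group 1 = treatment, group 2 = control. H0: μ_1 = μ_2; H1: μ_1 ≠ μ_2 (two-sample pooled-variance t-test, two-sided).
s_p² = [(24−1)·669² + (14−1)·732²]/(24+14−2) = 479434
t = (3080 − 2600)/√[479434·(1/24 + 1/14)] = 2.061
df = n₁ + n₂ − 2 = 36
Two-sided p-value ≈ 0.0465
Since p ≈ 0.0465 > α = 0.01, fail to reject H0; the data do not provide sufficient evidence against H0.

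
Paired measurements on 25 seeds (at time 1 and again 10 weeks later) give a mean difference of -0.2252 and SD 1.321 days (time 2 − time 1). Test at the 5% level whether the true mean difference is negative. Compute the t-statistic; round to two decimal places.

H0: μ_d = 0; H1: μ_d < 0 (paired t-test on the differences, left-tailed).
t = d̄/(s_d/√n) = -0.2252/(1.321/√25) = -0.85
df = n − 1 = 24
p-value = P(T ≤ -0.85) ≈ 0.201
Since p ≈ 0.201 > α = 0.05, fail to reject H0; the evidence is not statistically significant.

-0.85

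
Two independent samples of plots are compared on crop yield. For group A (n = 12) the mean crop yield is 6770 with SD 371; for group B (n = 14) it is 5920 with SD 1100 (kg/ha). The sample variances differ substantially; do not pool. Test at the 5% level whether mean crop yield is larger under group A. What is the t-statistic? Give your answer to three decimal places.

Let group 1 = group A, group 2 = group B. H0: μ_1 = μ_2; H1: μ_1 > μ_2 (Welch's two-sample t-test, right-tailed).
t = (x̄_1 − x̄_2)/√(s_1²/n_1 + s_2²/n_2) = (6770 − 5920)/√(371²/12 + 1100²/14) = 2.717
Welch–Satterthwaite df ≈ 16.34
p-value = P(T ≥ 2.717) ≈ 0.008
Since p ≈ 0.008 < α = 0.05, reject H0; the evidence is statistically significant.

2.717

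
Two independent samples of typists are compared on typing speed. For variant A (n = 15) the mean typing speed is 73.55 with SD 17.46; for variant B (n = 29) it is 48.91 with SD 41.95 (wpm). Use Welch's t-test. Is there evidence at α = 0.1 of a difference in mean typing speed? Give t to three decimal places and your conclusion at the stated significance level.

t = 2.738; reject H0

Let group 1 = variant A, group 2 = variant B. H0: μ_1 = μ_2; H1: μ_1 ≠ μ_2 (Welch's two-sample t-test, two-sided).
t = (x̄_1 − x̄_2)/√(s_1²/n_1 + s_2²/n_2) = (73.55 − 48.91)/√(17.46²/15 + 41.95²/29) = 2.738
Welch–Satterthwaite df ≈ 40.75
Two-sided p-value ≈ 0.009
Since p ≈ 0.009 < α = 0.1, reject H0; the data support H1.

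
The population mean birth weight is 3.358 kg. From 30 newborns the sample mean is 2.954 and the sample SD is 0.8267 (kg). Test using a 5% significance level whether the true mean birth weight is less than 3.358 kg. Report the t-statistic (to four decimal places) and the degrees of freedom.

H0: μ = 3.358; H1: μ < 3.358 (one-sample t-test, left-tailed).
t = (x̄ − μ₀)/(s/√n) = (2.954 − 3.358)/(0.8267/√30) = -2.6767
df = n − 1 = 29
p-value = P(T ≤ -2.6767) ≈ 0.006
Since p ≈ 0.006 < α = 0.05, reject H0; the data support H1.

t = -2.6767, df = 29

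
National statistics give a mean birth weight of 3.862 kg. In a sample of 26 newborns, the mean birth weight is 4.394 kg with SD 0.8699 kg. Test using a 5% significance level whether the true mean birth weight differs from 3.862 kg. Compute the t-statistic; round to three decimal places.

H0: μ = 3.862; H1: μ ≠ 3.862 (one-sample t-test, two-sided).
t = (x̄ − μ₀)/(s/√n) = (4.394 − 3.862)/(0.8699/√26) = 3.118
df = n − 1 = 25
Two-sided p-value ≈ 0.0045
Since p ≈ 0.0045 < α = 0.05, reject H0; the data support H1.

3.118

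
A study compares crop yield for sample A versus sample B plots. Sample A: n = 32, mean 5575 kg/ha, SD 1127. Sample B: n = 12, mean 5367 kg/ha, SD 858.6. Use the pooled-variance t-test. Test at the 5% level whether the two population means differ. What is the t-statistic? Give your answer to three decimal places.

Let group 1 = sample A, group 2 = sample B. H0: μ_1 = μ_2; H1: μ_1 ≠ μ_2 (two-sample pooled-variance t-test, two-sided).
s_p² = [(32−1)·1127² + (12−1)·858.6²]/(32+12−2) = 1130550
t = (5575 − 5367)/√[1130550·(1/32 + 1/12)] = 0.578
df = n₁ + n₂ − 2 = 42
Two-sided p-value ≈ 0.566
Since p ≈ 0.566 > α = 0.05, fail to reject H0; the evidence is not statistically significant.

0.578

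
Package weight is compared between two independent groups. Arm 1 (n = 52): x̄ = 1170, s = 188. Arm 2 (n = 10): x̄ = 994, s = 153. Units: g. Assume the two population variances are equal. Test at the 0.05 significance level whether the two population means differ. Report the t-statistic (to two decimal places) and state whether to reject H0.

Let group 1 = arm 1, group 2 = arm 2. H0: μ_1 = μ_2; H1: μ_1 ≠ μ_2 (two-sample pooled-variance t-test, two-sided).
s_p² = [(52−1)·188² + (10−1)·153²]/(52+10−2) = 33553.8
t = (1170 − 994)/√[33553.8·(1/52 + 1/10)] = 2.78
df = n₁ + n₂ − 2 = 60
Two-sided p-value ≈ 0.007
Since p ≈ 0.007 < α = 0.05, reject H0; the data support H1.

t = 2.78; reject H0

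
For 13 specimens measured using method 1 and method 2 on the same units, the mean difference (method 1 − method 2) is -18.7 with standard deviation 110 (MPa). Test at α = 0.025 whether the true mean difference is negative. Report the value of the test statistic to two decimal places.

H0: μ_d = 0; H1: μ_d < 0 (paired t-test on the differences, left-tailed).
t = d̄/(s_d/√n) = -18.7/(110/√13) = -0.61
df = n − 1 = 12
p-value = P(T ≤ -0.61) ≈ 0.2757
Since p ≈ 0.2757 > α = 0.025, fail to reject H0; the data do not provide sufficient evidence against H0.

-0.61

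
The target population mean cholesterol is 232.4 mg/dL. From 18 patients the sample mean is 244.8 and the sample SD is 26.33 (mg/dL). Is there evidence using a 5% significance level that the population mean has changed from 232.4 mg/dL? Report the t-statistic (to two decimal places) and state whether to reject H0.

H0: μ = 232.4; H1: μ ≠ 232.4 (one-sample t-test, two-sided).
t = (x̄ − μ₀)/(s/√n) = (244.8 − 232.4)/(26.33/√18) = 2.00
df = n − 1 = 17
Two-sided p-value ≈ 0.062
Since p ≈ 0.062 > α = 0.05, fail to reject H0; the evidence is not statistically significant.

t = 2.00; fail to reject H0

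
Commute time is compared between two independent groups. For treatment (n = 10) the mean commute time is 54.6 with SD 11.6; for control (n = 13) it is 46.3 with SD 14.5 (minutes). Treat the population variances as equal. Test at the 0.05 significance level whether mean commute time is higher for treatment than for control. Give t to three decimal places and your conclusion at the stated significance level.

Let group 1 = treatment, group 2 = control. H0: μ_1 = μ_2; H1: μ_1 > μ_2 (two-sample pooled-variance t-test, right-tailed).
s_p² = [(10−1)·11.6² + (13−1)·14.5²]/(10+13−2) = 177.811
t = (54.6 − 46.3)/√[177.811·(1/10 + 1/13)] = 1.480
df = n₁ + n₂ − 2 = 21
p-value = P(T ≥ 1.480) ≈ 0.077
Since p ≈ 0.077 > α = 0.05, fail to reject H0; the evidence is not statistically significant.

t = 1.480; fail to reject H0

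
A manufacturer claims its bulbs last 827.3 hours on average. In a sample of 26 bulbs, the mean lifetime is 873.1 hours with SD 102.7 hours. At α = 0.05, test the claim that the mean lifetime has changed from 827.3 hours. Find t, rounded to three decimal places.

2.274

H0: μ = 827.3; H1: μ ≠ 827.3 (one-sample t-test, two-sided).
t = (x̄ − μ₀)/(s/√n) = (873.1 − 827.3)/(102.7/√26) = 2.274
df = n − 1 = 25
Two-sided p-value ≈ 0.0318
Since p ≈ 0.0318 < α = 0.05, reject H0; the data support H1.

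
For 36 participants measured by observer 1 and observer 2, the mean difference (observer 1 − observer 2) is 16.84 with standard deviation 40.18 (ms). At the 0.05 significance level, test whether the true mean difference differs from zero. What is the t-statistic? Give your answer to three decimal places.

2.515

H0: μ_d = 0; H1: μ_d ≠ 0 (paired t-test on the differences, two-sided).
t = d̄/(s_d/√n) = 16.84/(40.18/√36) = 2.515
df = n − 1 = 35
Two-sided p-value ≈ 0.0167
Since p ≈ 0.0167 < α = 0.05, reject H0; the evidence is statistically significant.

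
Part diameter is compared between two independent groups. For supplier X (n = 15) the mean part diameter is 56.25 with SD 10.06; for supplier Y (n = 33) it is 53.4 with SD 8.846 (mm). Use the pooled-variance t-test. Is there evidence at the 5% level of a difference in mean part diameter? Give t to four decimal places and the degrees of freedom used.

Let group 1 = supplier X, group 2 = supplier Y. H0: μ_1 = μ_2; H1: μ_1 ≠ μ_2 (two-sample pooled-variance t-test, two-sided).
s_p² = [(15−1)·10.06² + (33−1)·8.846²]/(15+33−2) = 85.2371
t = (56.25 − 53.4)/√[85.2371·(1/15 + 1/33)] = 0.9913
df = n₁ + n₂ − 2 = 46
Two-sided p-value ≈ 0.327
Since p ≈ 0.327 > α = 0.05, fail to reject H0; the evidence is not statistically significant.

t = 0.9913, df = 46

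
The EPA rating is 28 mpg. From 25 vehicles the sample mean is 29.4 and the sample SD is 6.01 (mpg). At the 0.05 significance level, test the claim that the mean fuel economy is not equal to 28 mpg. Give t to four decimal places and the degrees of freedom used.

t = 1.1647, df = 24

H0: μ = 28; H1: μ ≠ 28 (one-sample t-test, two-sided).
t = (x̄ − μ₀)/(s/√n) = (29.4 − 28)/(6.01/√25) = 1.1647
df = n − 1 = 24
Two-sided p-value ≈ 0.256
Since p ≈ 0.256 > α = 0.05, fail to reject H0; the evidence is not statistically significant.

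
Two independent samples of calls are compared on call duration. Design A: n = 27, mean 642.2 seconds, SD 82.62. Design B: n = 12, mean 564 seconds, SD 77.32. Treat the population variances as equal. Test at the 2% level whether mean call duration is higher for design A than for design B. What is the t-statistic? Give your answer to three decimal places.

2.780

Let group 1 = design A, group 2 = design B. H0: μ_1 = μ_2; H1: μ_1 > μ_2 (two-sample pooled-variance t-test, right-tailed).
s_p² = [(27−1)·82.62² + (12−1)·77.32²]/(27+12−2) = 6574.05
t = (642.2 − 564)/√[6574.05·(1/27 + 1/12)] = 2.780
df = n₁ + n₂ − 2 = 37
p-value = P(T ≥ 2.780) ≈ 0.0042
Since p ≈ 0.0042 < α = 0.02, reject H0; the data support H1.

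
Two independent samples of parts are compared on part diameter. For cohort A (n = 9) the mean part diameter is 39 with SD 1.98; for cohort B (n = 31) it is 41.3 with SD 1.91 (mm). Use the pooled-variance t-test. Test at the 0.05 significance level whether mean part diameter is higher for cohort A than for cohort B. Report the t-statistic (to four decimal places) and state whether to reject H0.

Let group 1 = cohort A, group 2 = cohort B. H0: μ_1 = μ_2; H1: μ_1 > μ_2 (two-sample pooled-variance t-test, right-tailed).
s_p² = [(9−1)·1.98² + (31−1)·1.91²]/(9+31−2) = 3.70543
t = (39 − 41.3)/√[3.70543·(1/9 + 1/31)] = -3.1556
df = n₁ + n₂ − 2 = 38
p-value = P(T ≥ -3.1556) ≈ 0.998
Since p ≈ 0.998 > α = 0.05, fail to reject H0; the data do not provide sufficient evidence against H0.

t = -3.1556; fail to reject H0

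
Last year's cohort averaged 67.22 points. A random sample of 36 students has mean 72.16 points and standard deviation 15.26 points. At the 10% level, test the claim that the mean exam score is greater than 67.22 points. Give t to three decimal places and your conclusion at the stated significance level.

H0: μ = 67.22; H1: μ > 67.22 (one-sample t-test, right-tailed).
t = (x̄ − μ₀)/(s/√n) = (72.16 − 67.22)/(15.26/√36) = 1.942
df = n − 1 = 35
p-value = P(T ≥ 1.942) ≈ 0.030
Since p ≈ 0.030 < α = 0.1, reject H0; the data support H1.

t = 1.942; reject H0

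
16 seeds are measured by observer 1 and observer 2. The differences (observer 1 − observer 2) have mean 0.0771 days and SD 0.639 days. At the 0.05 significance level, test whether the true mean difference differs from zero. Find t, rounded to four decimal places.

0.4826

H0: μ_d = 0; H1: μ_d ≠ 0 (paired t-test on the differences, two-sided).
t = d̄/(s_d/√n) = 0.0771/(0.639/√16) = 0.4826
df = n − 1 = 15
Two-sided p-value ≈ 0.6363
Since p ≈ 0.6363 > α = 0.05, fail to reject H0; the evidence is not statistically significant.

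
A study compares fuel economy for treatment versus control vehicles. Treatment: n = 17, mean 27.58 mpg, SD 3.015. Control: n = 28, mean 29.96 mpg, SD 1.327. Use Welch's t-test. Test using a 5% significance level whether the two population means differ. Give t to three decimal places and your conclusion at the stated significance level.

Let group 1 = treatment, group 2 = control. H0: μ_1 = μ_2; H1: μ_1 ≠ μ_2 (Welch's two-sample t-test, two-sided).
t = (x̄_1 − x̄_2)/√(s_1²/n_1 + s_2²/n_2) = (27.58 − 29.96)/√(3.015²/17 + 1.327²/28) = -3.079
Welch–Satterthwaite df ≈ 19.82
Two-sided p-value ≈ 0.0060
Since p ≈ 0.0060 < α = 0.05, reject H0; the data support H1.

t = -3.079; reject H0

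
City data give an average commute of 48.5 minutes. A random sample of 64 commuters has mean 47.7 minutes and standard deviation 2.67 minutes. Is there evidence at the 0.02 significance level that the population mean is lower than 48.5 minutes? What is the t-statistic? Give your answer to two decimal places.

-2.40

H0: μ = 48.5; H1: μ < 48.5 (one-sample t-test, left-tailed).
t = (x̄ − μ₀)/(s/√n) = (47.7 − 48.5)/(2.67/√64) = -2.40
df = n − 1 = 63
p-value = P(T ≤ -2.40) ≈ 0.0098
Since p ≈ 0.0098 < α = 0.02, reject H0; the evidence is statistically significant.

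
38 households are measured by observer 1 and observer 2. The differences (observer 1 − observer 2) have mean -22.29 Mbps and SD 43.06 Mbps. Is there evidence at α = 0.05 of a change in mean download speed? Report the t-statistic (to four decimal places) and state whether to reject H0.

H0: μ_d = 0; H1: μ_d ≠ 0 (paired t-test on the differences, two-sided).
t = d̄/(s_d/√n) = -22.29/(43.06/√38) = -3.1910
df = n − 1 = 37
Two-sided p-value ≈ 0.0029
Since p ≈ 0.0029 < α = 0.05, reject H0; the data support H1.

t = -3.1910; reject H0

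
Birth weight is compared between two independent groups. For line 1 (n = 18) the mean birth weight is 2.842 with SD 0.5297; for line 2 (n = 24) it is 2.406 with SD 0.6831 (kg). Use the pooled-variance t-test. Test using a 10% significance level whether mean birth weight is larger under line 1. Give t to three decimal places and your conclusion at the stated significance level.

t = 2.246; reject H0

Let group 1 = line 1, group 2 = line 2. H0: μ_1 = μ_2; H1: μ_1 > μ_2 (two-sample pooled-variance t-test, right-tailed).
s_p² = [(18−1)·0.5297² + (24−1)·0.6831²]/(18+24−2) = 0.387557
t = (2.842 − 2.406)/√[0.387557·(1/18 + 1/24)] = 2.246
df = n₁ + n₂ − 2 = 40
p-value = P(T ≥ 2.246) ≈ 0.015
Since p ≈ 0.015 < α = 0.1, reject H0; the evidence is statistically significant.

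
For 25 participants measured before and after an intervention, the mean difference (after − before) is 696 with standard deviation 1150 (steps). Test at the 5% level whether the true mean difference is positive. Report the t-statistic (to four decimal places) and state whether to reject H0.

H0: μ_d = 0; H1: μ_d > 0 (paired t-test on the differences, right-tailed).
t = d̄/(s_d/√n) = 696/(1150/√25) = 3.0261
df = n − 1 = 24
p-value = P(T ≥ 3.0261) ≈ 0.0029
Since p ≈ 0.0029 < α = 0.05, reject H0; the data support H1.

t = 3.0261; reject H0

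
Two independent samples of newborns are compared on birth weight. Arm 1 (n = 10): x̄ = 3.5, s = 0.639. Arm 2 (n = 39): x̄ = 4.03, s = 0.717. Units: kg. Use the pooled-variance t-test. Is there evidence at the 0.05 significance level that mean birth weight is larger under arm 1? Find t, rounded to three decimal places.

Let group 1 = arm 1, group 2 = arm 2. H0: μ_1 = μ_2; H1: μ_1 > μ_2 (two-sample pooled-variance t-test, right-tailed).
s_p² = [(10−1)·0.639² + (39−1)·0.717²]/(10+39−2) = 0.493836
t = (3.5 − 4.03)/√[0.493836·(1/10 + 1/39)] = -2.128
df = n₁ + n₂ − 2 = 47
p-value = P(T ≥ -2.128) ≈ 0.981
Since p ≈ 0.981 > α = 0.05, fail to reject H0; the evidence is not statistically significant.

-2.128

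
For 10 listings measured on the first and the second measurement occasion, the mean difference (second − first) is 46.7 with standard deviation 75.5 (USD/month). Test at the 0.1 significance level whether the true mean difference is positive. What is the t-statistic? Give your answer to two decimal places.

1.96

H0: μ_d = 0; H1: μ_d > 0 (paired t-test on the differences, right-tailed).
t = d̄/(s_d/√n) = 46.7/(75.5/√10) = 1.96
df = n − 1 = 9
p-value = P(T ≥ 1.96) ≈ 0.041
Since p ≈ 0.041 < α = 0.1, reject H0; the evidence is statistically significant.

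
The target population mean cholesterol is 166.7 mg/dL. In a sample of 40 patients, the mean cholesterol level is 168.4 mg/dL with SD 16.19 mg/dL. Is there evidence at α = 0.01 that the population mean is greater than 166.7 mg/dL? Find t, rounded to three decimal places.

0.664

H0: μ = 166.7; H1: μ > 166.7 (one-sample t-test, right-tailed).
t = (x̄ − μ₀)/(s/√n) = (168.4 − 166.7)/(16.19/√40) = 0.664
df = n − 1 = 39
p-value = P(T ≥ 0.664) ≈ 0.2553
Since p ≈ 0.2553 > α = 0.01, fail to reject H0; the data do not provide sufficient evidence against H0.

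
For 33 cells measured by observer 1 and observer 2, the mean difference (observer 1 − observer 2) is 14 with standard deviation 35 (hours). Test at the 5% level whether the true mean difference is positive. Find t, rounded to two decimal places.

2.30

H0: μ_d = 0; H1: μ_d > 0 (paired t-test on the differences, right-tailed).
t = d̄/(s_d/√n) = 14/(35/√33) = 2.30
df = n − 1 = 32
p-value = P(T ≥ 2.30) ≈ 0.014
Since p ≈ 0.014 < α = 0.05, reject H0; the evidence is statistically significant.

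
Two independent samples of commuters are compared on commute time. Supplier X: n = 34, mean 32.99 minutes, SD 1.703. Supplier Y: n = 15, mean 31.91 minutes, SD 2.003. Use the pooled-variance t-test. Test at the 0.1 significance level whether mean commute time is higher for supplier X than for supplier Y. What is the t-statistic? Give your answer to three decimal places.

Let group 1 = supplier X, group 2 = supplier Y. H0: μ_1 = μ_2; H1: μ_1 > μ_2 (two-sample pooled-variance t-test, right-tailed).
s_p² = [(34−1)·1.703² + (15−1)·2.003²]/(34+15−2) = 3.23138
t = (32.99 − 31.91)/√[3.23138·(1/34 + 1/15)] = 1.938
df = n₁ + n₂ − 2 = 47
p-value = P(T ≥ 1.938) ≈ 0.029
Since p ≈ 0.029 < α = 0.1, reject H0; the data support H1.

1.938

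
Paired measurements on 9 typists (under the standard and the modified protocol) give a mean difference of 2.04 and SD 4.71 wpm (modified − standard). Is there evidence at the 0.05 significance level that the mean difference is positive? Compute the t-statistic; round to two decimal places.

1.30

H0: μ_d = 0; H1: μ_d > 0 (paired t-test on the differences, right-tailed).
t = d̄/(s_d/√n) = 2.04/(4.71/√9) = 1.30
df = n − 1 = 8
p-value = P(T ≥ 1.30) ≈ 0.1150
Since p ≈ 0.1150 > α = 0.05, fail to reject H0; the evidence is not statistically significant.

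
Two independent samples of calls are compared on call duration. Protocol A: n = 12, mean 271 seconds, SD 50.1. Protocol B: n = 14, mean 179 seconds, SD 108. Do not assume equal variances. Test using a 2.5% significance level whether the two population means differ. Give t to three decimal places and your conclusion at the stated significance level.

t = 2.850; reject H0

Let group 1 = protocol A, group 2 = protocol B. H0: μ_1 = μ_2; H1: μ_1 ≠ μ_2 (Welch's two-sample t-test, two-sided).
t = (x̄_1 − x̄_2)/√(s_1²/n_1 + s_2²/n_2) = (271 − 179)/√(50.1²/12 + 108²/14) = 2.850
Welch–Satterthwaite df ≈ 18.94
Two-sided p-value ≈ 0.010
Since p ≈ 0.010 < α = 0.025, reject H0; the evidence is statistically significant.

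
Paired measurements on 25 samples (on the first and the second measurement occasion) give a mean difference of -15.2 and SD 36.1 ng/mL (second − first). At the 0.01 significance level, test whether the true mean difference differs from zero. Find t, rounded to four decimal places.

-2.1053

H0: μ_d = 0; H1: μ_d ≠ 0 (paired t-test on the differences, two-sided).
t = d̄/(s_d/√n) = -15.2/(36.1/√25) = -2.1053
df = n − 1 = 24
Two-sided p-value ≈ 0.046
Since p ≈ 0.046 > α = 0.01, fail to reject H0; the evidence is not statistically significant.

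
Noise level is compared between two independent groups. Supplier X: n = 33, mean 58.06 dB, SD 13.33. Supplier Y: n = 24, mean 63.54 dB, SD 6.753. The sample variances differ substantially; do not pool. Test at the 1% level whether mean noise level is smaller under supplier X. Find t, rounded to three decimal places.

-2.030

Let group 1 = supplier X, group 2 = supplier Y. H0: μ_1 = μ_2; H1: μ_1 < μ_2 (Welch's two-sample t-test, left-tailed).
t = (x̄_1 − x̄_2)/√(s_1²/n_1 + s_2²/n_2) = (58.06 − 63.54)/√(13.33²/33 + 6.753²/24) = -2.030
Welch–Satterthwaite df ≈ 49.92
p-value = P(T ≤ -2.030) ≈ 0.0238
Since p ≈ 0.0238 > α = 0.01, fail to reject H0; the data do not provide sufficient evidence against H0.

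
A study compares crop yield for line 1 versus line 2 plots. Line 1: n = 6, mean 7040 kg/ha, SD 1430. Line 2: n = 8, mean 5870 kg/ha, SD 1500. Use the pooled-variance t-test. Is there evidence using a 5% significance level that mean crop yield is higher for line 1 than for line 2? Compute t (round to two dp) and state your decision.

Let group 1 = line 1, group 2 = line 2. H0: μ_1 = μ_2; H1: μ_1 > μ_2 (two-sample pooled-variance t-test, right-tailed).
s_p² = [(6−1)·1430² + (8−1)·1500²]/(6+8−2) = 2164540
t = (7040 − 5870)/√[2164540·(1/6 + 1/8)] = 1.47
df = n₁ + n₂ − 2 = 12
p-value = P(T ≥ 1.47) ≈ 0.083
Since p ≈ 0.083 > α = 0.05, fail to reject H0; the evidence is not statistically significant.

t = 1.47; fail to reject H0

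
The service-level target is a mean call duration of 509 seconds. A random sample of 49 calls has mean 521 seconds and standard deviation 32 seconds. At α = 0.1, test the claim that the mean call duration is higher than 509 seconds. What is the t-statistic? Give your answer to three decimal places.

2.625

H0: μ = 509; H1: μ > 509 (one-sample t-test, right-tailed).
t = (x̄ − μ₀)/(s/√n) = (521 − 509)/(32/√49) = 2.625
df = n − 1 = 48
p-value = P(T ≥ 2.625) ≈ 0.0058
Since p ≈ 0.0058 < α = 0.1, reject H0; the evidence is statistically significant.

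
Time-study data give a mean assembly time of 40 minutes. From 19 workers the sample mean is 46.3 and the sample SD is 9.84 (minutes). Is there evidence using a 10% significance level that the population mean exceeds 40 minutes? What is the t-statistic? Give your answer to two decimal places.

H0: μ = 40; H1: μ > 40 (one-sample t-test, right-tailed).
t = (x̄ − μ₀)/(s/√n) = (46.3 − 40)/(9.84/√19) = 2.79
df = n − 1 = 18
p-value = P(T ≥ 2.79) ≈ 0.0060
Since p ≈ 0.0060 < α = 0.1, reject H0; the data support H1.

2.79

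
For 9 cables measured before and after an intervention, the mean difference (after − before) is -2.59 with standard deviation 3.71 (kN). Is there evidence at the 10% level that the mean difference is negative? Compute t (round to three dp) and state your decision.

t = -2.094; reject H0

H0: μ_d = 0; H1: μ_d < 0 (paired t-test on the differences, left-tailed).
t = d̄/(s_d/√n) = -2.59/(3.71/√9) = -2.094
df = n − 1 = 8
p-value = P(T ≤ -2.094) ≈ 0.035
Since p ≈ 0.035 < α = 0.1, reject H0; the data support H1.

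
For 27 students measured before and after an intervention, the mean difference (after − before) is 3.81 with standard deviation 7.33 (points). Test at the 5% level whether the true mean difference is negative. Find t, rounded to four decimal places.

H0: μ_d = 0; H1: μ_d < 0 (paired t-test on the differences, left-tailed).
t = d̄/(s_d/√n) = 3.81/(7.33/√27) = 2.7009
df = n − 1 = 26
p-value = P(T ≤ 2.7009) ≈ 0.994
Since p ≈ 0.994 > α = 0.05, fail to reject H0; the data do not provide sufficient evidence against H0.

2.7009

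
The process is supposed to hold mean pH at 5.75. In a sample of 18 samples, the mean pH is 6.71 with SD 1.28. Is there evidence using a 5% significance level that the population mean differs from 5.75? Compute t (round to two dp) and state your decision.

H0: μ = 5.75; H1: μ ≠ 5.75 (one-sample t-test, two-sided).
t = (x̄ − μ₀)/(s/√n) = (6.71 − 5.75)/(1.28/√18) = 3.18
df = n − 1 = 17
Two-sided p-value ≈ 0.005
Since p ≈ 0.005 < α = 0.05, reject H0; the evidence is statistically significant.

t = 3.18; reject H0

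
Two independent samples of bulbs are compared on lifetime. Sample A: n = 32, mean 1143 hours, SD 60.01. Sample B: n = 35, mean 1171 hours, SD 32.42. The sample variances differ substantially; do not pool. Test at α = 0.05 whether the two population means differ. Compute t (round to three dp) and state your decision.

Let group 1 = sample A, group 2 = sample B. H0: μ_1 = μ_2; H1: μ_1 ≠ μ_2 (Welch's two-sample t-test, two-sided).
t = (x̄_1 − x̄_2)/√(s_1²/n_1 + s_2²/n_2) = (1143 − 1171)/√(60.01²/32 + 32.42²/35) = -2.345
Welch–Satterthwaite df ≈ 46.72
Two-sided p-value ≈ 0.023
Since p ≈ 0.023 < α = 0.05, reject H0; the evidence is statistically significant.

t = -2.345; reject H0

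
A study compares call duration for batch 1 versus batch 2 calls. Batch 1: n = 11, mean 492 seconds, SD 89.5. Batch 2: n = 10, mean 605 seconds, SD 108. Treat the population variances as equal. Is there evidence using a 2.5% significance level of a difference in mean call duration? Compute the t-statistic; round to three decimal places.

-2.620

Let group 1 = batch 1, group 2 = batch 2. H0: μ_1 = μ_2; H1: μ_1 ≠ μ_2 (two-sample pooled-variance t-test, two-sided).
s_p² = [(11−1)·89.5² + (10−1)·108²]/(11+10−2) = 9740.97
t = (492 − 605)/√[9740.97·(1/11 + 1/10)] = -2.620
df = n₁ + n₂ − 2 = 19
Two-sided p-value ≈ 0.017
Since p ≈ 0.017 < α = 0.025, reject H0; the evidence is statistically significant.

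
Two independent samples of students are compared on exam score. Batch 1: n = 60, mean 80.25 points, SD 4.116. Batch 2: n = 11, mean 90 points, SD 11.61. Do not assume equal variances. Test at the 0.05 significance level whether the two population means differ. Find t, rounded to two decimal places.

Let group 1 = batch 1, group 2 = batch 2. H0: μ_1 = μ_2; H1: μ_1 ≠ μ_2 (Welch's two-sample t-test, two-sided).
t = (x̄_1 − x̄_2)/√(s_1²/n_1 + s_2²/n_2) = (80.25 − 90)/√(4.116²/60 + 11.61²/11) = -2.75
Welch–Satterthwaite df ≈ 10.47
Two-sided p-value ≈ 0.0196
Since p ≈ 0.0196 < α = 0.05, reject H0; the evidence is statistically significant.

-2.75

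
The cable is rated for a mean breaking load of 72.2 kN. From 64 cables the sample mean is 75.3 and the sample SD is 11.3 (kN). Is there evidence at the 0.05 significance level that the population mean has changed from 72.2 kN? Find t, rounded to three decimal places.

2.195

H0: μ = 72.2; H1: μ ≠ 72.2 (one-sample t-test, two-sided).
t = (x̄ − μ₀)/(s/√n) = (75.3 − 72.2)/(11.3/√64) = 2.195
df = n − 1 = 63
Two-sided p-value ≈ 0.032
Since p ≈ 0.032 < α = 0.05, reject H0; the data support H1.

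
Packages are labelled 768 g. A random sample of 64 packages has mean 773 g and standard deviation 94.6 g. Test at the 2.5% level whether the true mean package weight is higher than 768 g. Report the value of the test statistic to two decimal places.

H0: μ = 768; H1: μ > 768 (one-sample t-test, right-tailed).
t = (x̄ − μ₀)/(s/√n) = (773 − 768)/(94.6/√64) = 0.42
df = n − 1 = 63
p-value = P(T ≥ 0.42) ≈ 0.3369
Since p ≈ 0.3369 > α = 0.025, fail to reject H0; the evidence is not statistically significant.

0.42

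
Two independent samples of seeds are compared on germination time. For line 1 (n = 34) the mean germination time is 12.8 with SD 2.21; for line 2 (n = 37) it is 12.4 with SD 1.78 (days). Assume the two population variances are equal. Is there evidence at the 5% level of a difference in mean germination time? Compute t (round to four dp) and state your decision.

t = 0.8430; fail to reject H0

Let group 1 = line 1, group 2 = line 2. H0: μ_1 = μ_2; H1: μ_1 ≠ μ_2 (two-sample pooled-variance t-test, two-sided).
s_p² = [(34−1)·2.21² + (37−1)·1.78²]/(34+37−2) = 3.98895
t = (12.8 − 12.4)/√[3.98895·(1/34 + 1/37)] = 0.8430
df = n₁ + n₂ − 2 = 69
Two-sided p-value ≈ 0.402
Since p ≈ 0.402 > α = 0.05, fail to reject H0; the evidence is not statistically significant.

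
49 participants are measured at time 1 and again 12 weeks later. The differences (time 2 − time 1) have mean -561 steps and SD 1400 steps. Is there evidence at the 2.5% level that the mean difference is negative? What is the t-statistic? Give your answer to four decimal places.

H0: μ_d = 0; H1: μ_d < 0 (paired t-test on the differences, left-tailed).
t = d̄/(s_d/√n) = -561/(1400/√49) = -2.8050
df = n − 1 = 48
p-value = P(T ≤ -2.8050) ≈ 0.004
Since p ≈ 0.004 < α = 0.025, reject H0; the evidence is statistically significant.

-2.8050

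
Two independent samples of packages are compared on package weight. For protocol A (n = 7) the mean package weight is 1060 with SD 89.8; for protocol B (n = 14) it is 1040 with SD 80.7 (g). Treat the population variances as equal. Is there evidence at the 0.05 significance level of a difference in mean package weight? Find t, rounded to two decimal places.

Let group 1 = protocol A, group 2 = protocol B. H0: μ_1 = μ_2; H1: μ_1 ≠ μ_2 (two-sample pooled-variance t-test, two-sided).
s_p² = [(7−1)·89.8² + (14−1)·80.7²]/(7+14−2) = 7002.45
t = (1060 − 1040)/√[7002.45·(1/7 + 1/14)] = 0.52
df = n₁ + n₂ − 2 = 19
Two-sided p-value ≈ 0.6116
Since p ≈ 0.6116 > α = 0.05, fail to reject H0; the evidence is not statistically significant.

0.52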